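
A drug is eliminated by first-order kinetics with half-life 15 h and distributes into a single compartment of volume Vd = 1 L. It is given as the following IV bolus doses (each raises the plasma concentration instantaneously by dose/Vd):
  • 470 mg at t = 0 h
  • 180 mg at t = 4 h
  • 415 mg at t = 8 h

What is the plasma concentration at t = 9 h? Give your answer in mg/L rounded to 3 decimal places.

849.210 mg/L

k = ln 2 / 15 = 0.04621 per h
Dose 1 (470 mg at t=0 h): 470·exp(−0.04621·9) = 310.084 mg/L
Dose 2 (180 mg at t=4 h): 180·exp(−0.04621·5) = 142.866 mg/L
Dose 3 (415 mg at t=8 h): 415·exp(−0.04621·1) = 396.259 mg/L
C(9) = 310.084 + 142.866 + 396.259 = 849.210 mg/L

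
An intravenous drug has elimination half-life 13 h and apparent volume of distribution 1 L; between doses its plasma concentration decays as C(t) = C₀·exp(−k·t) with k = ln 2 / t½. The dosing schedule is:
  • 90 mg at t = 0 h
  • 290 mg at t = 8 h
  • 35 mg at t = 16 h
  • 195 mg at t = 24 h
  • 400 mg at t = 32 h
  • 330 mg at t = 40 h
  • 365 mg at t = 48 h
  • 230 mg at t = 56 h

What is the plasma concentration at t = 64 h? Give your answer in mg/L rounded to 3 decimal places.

513.489 mg/L

k = ln 2 / 13 = 0.05332 per h
Dose 1 (90 mg at t=0 h): 90·exp(−0.05332·64) = 2.967 mg/L
Dose 2 (290 mg at t=8 h): 290·exp(−0.05332·56) = 14.644 mg/L
Dose 3 (35 mg at t=16 h): 35·exp(−0.05332·48) = 2.708 mg/L
Dose 4 (195 mg at t=24 h): 195·exp(−0.05332·40) = 23.109 mg/L
Dose 5 (400 mg at t=32 h): 400·exp(−0.05332·32) = 72.621 mg/L
Dose 6 (330 mg at t=40 h): 330·exp(−0.05332·24) = 91.784 mg/L
Dose 7 (365 mg at t=48 h): 365·exp(−0.05332·16) = 155.523 mg/L
Dose 8 (230 mg at t=56 h): 230·exp(−0.05332·8) = 150.134 mg/L
C(64) = 2.967 + 14.644 + 2.708 + 23.109 + 72.621 + 91.784 + 155.523 + 150.134 = 513.489 mg/L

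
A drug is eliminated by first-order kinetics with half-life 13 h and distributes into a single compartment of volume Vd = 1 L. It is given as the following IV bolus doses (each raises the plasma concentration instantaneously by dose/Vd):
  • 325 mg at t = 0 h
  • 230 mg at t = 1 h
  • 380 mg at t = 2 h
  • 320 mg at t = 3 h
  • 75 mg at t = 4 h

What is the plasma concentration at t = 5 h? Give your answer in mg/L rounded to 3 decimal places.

k = ln 2 / 13 = 0.05332 per h
Dose 1 (325 mg at t=0 h): 325·exp(−0.05332·5) = 248.945 mg/L
Dose 2 (230 mg at t=1 h): 230·exp(−0.05332·4) = 185.825 mg/L
Dose 3 (380 mg at t=2 h): 380·exp(−0.05332·3) = 323.829 mg/L
Dose 4 (320 mg at t=3 h): 320·exp(−0.05332·2) = 287.632 mg/L
Dose 5 (75 mg at t=4 h): 75·exp(−0.05332·1) = 71.106 mg/L
C(5) = 248.945 + 185.825 + 323.829 + 287.632 + 71.106 = 1117.336 mg/L

1117.336 mg/L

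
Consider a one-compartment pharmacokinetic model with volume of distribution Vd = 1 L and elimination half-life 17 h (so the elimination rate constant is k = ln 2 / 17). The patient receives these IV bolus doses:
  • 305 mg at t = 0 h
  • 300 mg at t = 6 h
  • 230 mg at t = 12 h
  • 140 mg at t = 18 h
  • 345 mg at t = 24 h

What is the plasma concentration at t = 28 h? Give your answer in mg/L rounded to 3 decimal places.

k = ln 2 / 17 = 0.04077 per h
Dose 1 (305 mg at t=0 h): 305·exp(−0.04077·28) = 97.384 mg/L
Dose 2 (300 mg at t=6 h): 300·exp(−0.04077·22) = 122.336 mg/L
Dose 3 (230 mg at t=12 h): 230·exp(−0.04077·16) = 119.786 mg/L
Dose 4 (140 mg at t=18 h): 140·exp(−0.04077·10) = 93.122 mg/L
Dose 5 (345 mg at t=24 h): 345·exp(−0.04077·4) = 293.082 mg/L
C(28) = 97.384 + 122.336 + 119.786 + 93.122 + 293.082 = 725.708 mg/L

725.708 mg/L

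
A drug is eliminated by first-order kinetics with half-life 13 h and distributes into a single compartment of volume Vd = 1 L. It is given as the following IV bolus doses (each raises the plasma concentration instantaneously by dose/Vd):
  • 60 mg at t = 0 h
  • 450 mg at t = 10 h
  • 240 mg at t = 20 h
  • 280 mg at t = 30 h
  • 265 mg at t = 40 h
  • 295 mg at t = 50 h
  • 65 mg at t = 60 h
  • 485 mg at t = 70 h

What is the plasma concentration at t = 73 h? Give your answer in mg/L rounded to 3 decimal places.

k = ln 2 / 13 = 0.05332 per h
Dose 1 (60 mg at t=0 h): 60·exp(−0.05332·73) = 1.224 mg/L
Dose 2 (450 mg at t=10 h): 450·exp(−0.05332·63) = 15.645 mg/L
Dose 3 (240 mg at t=20 h): 240·exp(−0.05332·53) = 14.221 mg/L
Dose 4 (280 mg at t=30 h): 280·exp(−0.05332·43) = 28.278 mg/L
Dose 5 (265 mg at t=40 h): 265·exp(−0.05332·33) = 45.613 mg/L
Dose 6 (295 mg at t=50 h): 295·exp(−0.05332·23) = 86.543 mg/L
Dose 7 (65 mg at t=60 h): 65·exp(−0.05332·13) = 32.500 mg/L
Dose 8 (485 mg at t=70 h): 485·exp(−0.05332·3) = 413.307 mg/L
C(73) = 1.224 + 15.645 + 14.221 + 28.278 + 45.613 + 86.543 + 32.500 + 413.307 = 637.331 mg/L

637.331 mg/L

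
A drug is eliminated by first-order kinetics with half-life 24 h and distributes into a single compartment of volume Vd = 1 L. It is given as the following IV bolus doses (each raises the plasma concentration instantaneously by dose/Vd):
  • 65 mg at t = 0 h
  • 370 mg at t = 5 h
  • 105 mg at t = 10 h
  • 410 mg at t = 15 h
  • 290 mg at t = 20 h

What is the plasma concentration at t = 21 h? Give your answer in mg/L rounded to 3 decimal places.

k = ln 2 / 24 = 0.02888 per h
Dose 1 (65 mg at t=0 h): 65·exp(−0.02888·21) = 35.442 mg/L
Dose 2 (370 mg at t=5 h): 370·exp(−0.02888·16) = 233.085 mg/L
Dose 3 (105 mg at t=10 h): 105·exp(−0.02888·11) = 76.422 mg/L
Dose 4 (410 mg at t=15 h): 410·exp(−0.02888·6) = 344.768 mg/L
Dose 5 (290 mg at t=20 h): 290·exp(−0.02888·1) = 281.744 mg/L
C(21) = 35.442 + 233.085 + 76.422 + 344.768 + 281.744 = 971.460 mg/L

971.460 mg/L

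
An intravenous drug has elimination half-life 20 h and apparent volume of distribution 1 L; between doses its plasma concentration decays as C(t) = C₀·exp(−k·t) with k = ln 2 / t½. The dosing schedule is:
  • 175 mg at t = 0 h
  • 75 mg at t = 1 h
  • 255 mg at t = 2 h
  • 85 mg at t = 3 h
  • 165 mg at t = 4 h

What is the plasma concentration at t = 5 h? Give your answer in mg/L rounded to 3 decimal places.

k = ln 2 / 20 = 0.03466 per h
Dose 1 (175 mg at t=0 h): 175·exp(−0.03466·5) = 147.157 mg/L
Dose 2 (75 mg at t=1 h): 75·exp(−0.03466·4) = 65.291 mg/L
Dose 3 (255 mg at t=2 h): 255·exp(−0.03466·3) = 229.819 mg/L
Dose 4 (85 mg at t=3 h): 85·exp(−0.03466·2) = 79.308 mg/L
Dose 5 (165 mg at t=4 h): 165·exp(−0.03466·1) = 159.379 mg/L
C(5) = 147.157 + 65.291 + 229.819 + 79.308 + 159.379 = 680.954 mg/L

680.954 mg/L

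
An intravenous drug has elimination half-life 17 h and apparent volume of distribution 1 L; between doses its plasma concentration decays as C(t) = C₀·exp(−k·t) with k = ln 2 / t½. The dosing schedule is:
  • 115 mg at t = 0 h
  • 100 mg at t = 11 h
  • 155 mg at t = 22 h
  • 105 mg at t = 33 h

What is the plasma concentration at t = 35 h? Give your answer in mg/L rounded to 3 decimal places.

k = ln 2 / 17 = 0.04077 per h
Dose 1 (115 mg at t=0 h): 115·exp(−0.04077·35) = 27.601 mg/L
Dose 2 (100 mg at t=11 h): 100·exp(−0.04077·24) = 37.585 mg/L
Dose 3 (155 mg at t=22 h): 155·exp(−0.04077·13) = 91.229 mg/L
Dose 4 (105 mg at t=33 h): 105·exp(−0.04077·2) = 96.777 mg/L
C(35) = 27.601 + 37.585 + 91.229 + 96.777 = 253.193 mg/L

253.193 mg/L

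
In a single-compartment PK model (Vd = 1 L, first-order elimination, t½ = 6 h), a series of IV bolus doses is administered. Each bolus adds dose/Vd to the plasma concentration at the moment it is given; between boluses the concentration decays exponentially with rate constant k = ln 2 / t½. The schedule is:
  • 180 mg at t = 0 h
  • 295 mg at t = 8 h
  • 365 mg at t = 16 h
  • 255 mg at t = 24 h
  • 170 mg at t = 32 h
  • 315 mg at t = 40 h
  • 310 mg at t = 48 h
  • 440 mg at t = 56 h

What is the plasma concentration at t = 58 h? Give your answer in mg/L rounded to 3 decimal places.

k = ln 2 / 6 = 0.11552 per h
Dose 1 (180 mg at t=0 h): 180·exp(−0.11552·58) = 0.221 mg/L
Dose 2 (295 mg at t=8 h): 295·exp(−0.11552·50) = 0.915 mg/L
Dose 3 (365 mg at t=16 h): 365·exp(−0.11552·42) = 2.852 mg/L
Dose 4 (255 mg at t=24 h): 255·exp(−0.11552·34) = 5.020 mg/L
Dose 5 (170 mg at t=32 h): 170·exp(−0.11552·26) = 8.433 mg/L
Dose 6 (315 mg at t=40 h): 315·exp(−0.11552·18) = 39.375 mg/L
Dose 7 (310 mg at t=48 h): 310·exp(−0.11552·10) = 97.644 mg/L
Dose 8 (440 mg at t=56 h): 440·exp(−0.11552·2) = 349.228 mg/L
C(58) = 0.221 + 0.915 + 2.852 + 5.020 + 8.433 + 39.375 + 97.644 + 349.228 = 503.688 mg/L

503.688 mg/L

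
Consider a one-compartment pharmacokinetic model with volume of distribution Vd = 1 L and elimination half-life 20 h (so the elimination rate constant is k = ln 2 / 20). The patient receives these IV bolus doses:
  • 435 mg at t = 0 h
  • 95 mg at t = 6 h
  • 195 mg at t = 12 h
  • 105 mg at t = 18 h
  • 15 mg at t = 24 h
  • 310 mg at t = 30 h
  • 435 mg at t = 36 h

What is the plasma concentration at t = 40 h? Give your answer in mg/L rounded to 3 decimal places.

k = ln 2 / 20 = 0.03466 per h
Dose 1 (435 mg at t=0 h): 435·exp(−0.03466·40) = 108.750 mg/L
Dose 2 (95 mg at t=6 h): 95·exp(−0.03466·34) = 29.240 mg/L
Dose 3 (195 mg at t=12 h): 195·exp(−0.03466·28) = 73.891 mg/L
Dose 4 (105 mg at t=18 h): 105·exp(−0.03466·22) = 48.984 mg/L
Dose 5 (15 mg at t=24 h): 15·exp(−0.03466·16) = 8.615 mg/L
Dose 6 (310 mg at t=30 h): 310·exp(−0.03466·10) = 219.203 mg/L
Dose 7 (435 mg at t=36 h): 435·exp(−0.03466·4) = 378.689 mg/L
C(40) = 108.750 + 29.240 + 73.891 + 48.984 + 8.615 + 219.203 + 378.689 = 867.373 mg/L

867.373 mg/L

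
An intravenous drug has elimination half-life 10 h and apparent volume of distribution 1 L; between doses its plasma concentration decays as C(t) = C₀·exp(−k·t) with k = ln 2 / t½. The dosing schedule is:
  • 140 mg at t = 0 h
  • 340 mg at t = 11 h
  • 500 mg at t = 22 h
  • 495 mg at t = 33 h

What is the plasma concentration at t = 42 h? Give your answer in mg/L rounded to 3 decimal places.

k = ln 2 / 10 = 0.06931 per h
Dose 1 (140 mg at t=0 h): 140·exp(−0.06931·42) = 7.617 mg/L
Dose 2 (340 mg at t=11 h): 340·exp(−0.06931·31) = 39.654 mg/L
Dose 3 (500 mg at t=22 h): 500·exp(−0.06931·20) = 125.000 mg/L
Dose 4 (495 mg at t=33 h): 495·exp(−0.06931·9) = 265.264 mg/L
C(42) = 7.617 + 39.654 + 125.000 + 265.264 = 437.535 mg/L

437.535 mg/L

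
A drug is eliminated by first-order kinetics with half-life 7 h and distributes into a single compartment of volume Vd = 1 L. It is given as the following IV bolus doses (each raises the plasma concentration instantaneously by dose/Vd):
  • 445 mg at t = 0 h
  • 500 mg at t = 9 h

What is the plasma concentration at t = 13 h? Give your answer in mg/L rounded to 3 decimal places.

k = ln 2 / 7 = 0.09902 per h
Dose 1 (445 mg at t=0 h): 445·exp(−0.09902·13) = 122.830 mg/L
Dose 2 (500 mg at t=9 h): 500·exp(−0.09902·4) = 336.475 mg/L
C(13) = 122.830 + 336.475 = 459.305 mg/L

459.305 mg/L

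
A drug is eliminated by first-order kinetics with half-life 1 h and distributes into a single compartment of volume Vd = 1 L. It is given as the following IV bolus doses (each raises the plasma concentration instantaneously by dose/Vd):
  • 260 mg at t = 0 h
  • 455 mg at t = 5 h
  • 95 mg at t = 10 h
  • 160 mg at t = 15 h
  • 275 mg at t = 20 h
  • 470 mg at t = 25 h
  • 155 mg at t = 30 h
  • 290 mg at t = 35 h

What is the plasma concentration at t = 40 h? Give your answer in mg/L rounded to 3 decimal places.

9.228 mg/L

k = ln 2 / 1 = 0.69315 per h
Dose 1 (260 mg at t=0 h): 260·exp(−0.69315·40) = 0.000 mg/L
Dose 2 (455 mg at t=5 h): 455·exp(−0.69315·35) = 0.000 mg/L
Dose 3 (95 mg at t=10 h): 95·exp(−0.69315·30) = 0.000 mg/L
Dose 4 (160 mg at t=15 h): 160·exp(−0.69315·25) = 0.000 mg/L
Dose 5 (275 mg at t=20 h): 275·exp(−0.69315·20) = 0.000 mg/L
Dose 6 (470 mg at t=25 h): 470·exp(−0.69315·15) = 0.014 mg/L
Dose 7 (155 mg at t=30 h): 155·exp(−0.69315·10) = 0.151 mg/L
Dose 8 (290 mg at t=35 h): 290·exp(−0.69315·5) = 9.062 mg/L
C(40) = 0.000 + 0.000 + 0.000 + 0.000 + 0.000 + 0.014 + 0.151 + 9.062 = 9.228 mg/L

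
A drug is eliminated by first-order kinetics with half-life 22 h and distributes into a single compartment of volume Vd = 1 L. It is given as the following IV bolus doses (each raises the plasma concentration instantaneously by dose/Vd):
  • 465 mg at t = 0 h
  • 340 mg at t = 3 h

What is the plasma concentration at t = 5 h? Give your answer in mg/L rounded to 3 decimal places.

716.462 mg/L

k = ln 2 / 22 = 0.03151 per h
Dose 1 (465 mg at t=0 h): 465·exp(−0.03151·5) = 397.225 mg/L
Dose 2 (340 mg at t=3 h): 340·exp(−0.03151·2) = 319.237 mg/L
C(5) = 397.225 + 319.237 = 716.462 mg/L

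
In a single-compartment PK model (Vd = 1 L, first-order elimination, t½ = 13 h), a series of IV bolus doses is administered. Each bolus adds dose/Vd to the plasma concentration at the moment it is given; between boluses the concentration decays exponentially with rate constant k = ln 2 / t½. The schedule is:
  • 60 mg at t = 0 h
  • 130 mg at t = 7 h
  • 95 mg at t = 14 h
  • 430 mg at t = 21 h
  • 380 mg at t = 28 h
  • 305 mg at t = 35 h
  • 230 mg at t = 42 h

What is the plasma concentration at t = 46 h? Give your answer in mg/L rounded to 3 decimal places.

653.071 mg/L

k = ln 2 / 13 = 0.05332 per h
Dose 1 (60 mg at t=0 h): 60·exp(−0.05332·46) = 5.164 mg/L
Dose 2 (130 mg at t=7 h): 130·exp(−0.05332·39) = 16.250 mg/L
Dose 3 (95 mg at t=14 h): 95·exp(−0.05332·32) = 17.248 mg/L
Dose 4 (430 mg at t=21 h): 430·exp(−0.05332·25) = 113.387 mg/L
Dose 5 (380 mg at t=28 h): 380·exp(−0.05332·18) = 145.537 mg/L
Dose 6 (305 mg at t=35 h): 305·exp(−0.05332·11) = 169.661 mg/L
Dose 7 (230 mg at t=42 h): 230·exp(−0.05332·4) = 185.825 mg/L
C(46) = 5.164 + 16.250 + 17.248 + 113.387 + 145.537 + 169.661 + 185.825 = 653.071 mg/L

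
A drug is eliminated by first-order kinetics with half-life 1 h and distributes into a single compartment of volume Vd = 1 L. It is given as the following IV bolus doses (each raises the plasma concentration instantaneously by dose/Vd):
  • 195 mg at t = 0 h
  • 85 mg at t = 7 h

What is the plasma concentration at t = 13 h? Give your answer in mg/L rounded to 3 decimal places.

1.352 mg/L

k = ln 2 / 1 = 0.69315 per h
Dose 1 (195 mg at t=0 h): 195·exp(−0.69315·13) = 0.024 mg/L
Dose 2 (85 mg at t=7 h): 85·exp(−0.69315·6) = 1.328 mg/L
C(13) = 0.024 + 1.328 = 1.352 mg/L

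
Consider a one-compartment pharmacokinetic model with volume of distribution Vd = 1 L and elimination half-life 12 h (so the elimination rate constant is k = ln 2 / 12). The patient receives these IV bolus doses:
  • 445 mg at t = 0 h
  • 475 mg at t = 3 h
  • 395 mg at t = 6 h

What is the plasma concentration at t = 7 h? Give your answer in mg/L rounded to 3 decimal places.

k = ln 2 / 12 = 0.05776 per h
Dose 1 (445 mg at t=0 h): 445·exp(−0.05776·7) = 297.002 mg/L
Dose 2 (475 mg at t=3 h): 475·exp(−0.05776·4) = 377.008 mg/L
Dose 3 (395 mg at t=6 h): 395·exp(−0.05776·1) = 372.830 mg/L
C(7) = 297.002 + 377.008 + 372.830 = 1046.840 mg/L

1046.840 mg/L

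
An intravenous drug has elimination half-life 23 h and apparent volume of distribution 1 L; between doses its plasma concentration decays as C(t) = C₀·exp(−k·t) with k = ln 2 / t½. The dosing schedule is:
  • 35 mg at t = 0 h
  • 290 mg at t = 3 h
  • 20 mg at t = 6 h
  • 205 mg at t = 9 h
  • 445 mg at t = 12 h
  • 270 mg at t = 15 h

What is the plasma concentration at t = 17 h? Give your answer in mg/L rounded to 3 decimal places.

1023.546 mg/L

k = ln 2 / 23 = 0.03014 per h
Dose 1 (35 mg at t=0 h): 35·exp(−0.03014·17) = 20.969 mg/L
Dose 2 (290 mg at t=3 h): 290·exp(−0.03014·14) = 190.179 mg/L
Dose 3 (20 mg at t=6 h): 20·exp(−0.03014·11) = 14.357 mg/L
Dose 4 (205 mg at t=9 h): 205·exp(−0.03014·8) = 161.082 mg/L
Dose 5 (445 mg at t=12 h): 445·exp(−0.03014·5) = 382.753 mg/L
Dose 6 (270 mg at t=15 h): 270·exp(−0.03014·2) = 254.207 mg/L
C(17) = 20.969 + 190.179 + 14.357 + 161.082 + 382.753 + 254.207 = 1023.546 mg/L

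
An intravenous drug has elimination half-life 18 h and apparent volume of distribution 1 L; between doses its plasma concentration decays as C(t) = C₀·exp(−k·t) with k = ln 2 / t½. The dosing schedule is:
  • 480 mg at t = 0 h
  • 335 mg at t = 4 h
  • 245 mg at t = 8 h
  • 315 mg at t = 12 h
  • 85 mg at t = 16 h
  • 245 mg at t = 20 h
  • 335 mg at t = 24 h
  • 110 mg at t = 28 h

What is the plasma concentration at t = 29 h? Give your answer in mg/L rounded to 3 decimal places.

1164.805 mg/L

k = ln 2 / 18 = 0.03851 per h
Dose 1 (480 mg at t=0 h): 480·exp(−0.03851·29) = 157.126 mg/L
Dose 2 (335 mg at t=4 h): 335·exp(−0.03851·25) = 127.923 mg/L
Dose 3 (245 mg at t=8 h): 245·exp(−0.03851·21) = 109.135 mg/L
Dose 4 (315 mg at t=12 h): 315·exp(−0.03851·17) = 163.683 mg/L
Dose 5 (85 mg at t=16 h): 85·exp(−0.03851·13) = 51.524 mg/L
Dose 6 (245 mg at t=20 h): 245·exp(−0.03851·9) = 173.241 mg/L
Dose 7 (335 mg at t=24 h): 335·exp(−0.03851·5) = 276.328 mg/L
Dose 8 (110 mg at t=28 h): 110·exp(−0.03851·1) = 105.845 mg/L
C(29) = 157.126 + 127.923 + 109.135 + 163.683 + 51.524 + 173.241 + 276.328 + 105.845 = 1164.805 mg/L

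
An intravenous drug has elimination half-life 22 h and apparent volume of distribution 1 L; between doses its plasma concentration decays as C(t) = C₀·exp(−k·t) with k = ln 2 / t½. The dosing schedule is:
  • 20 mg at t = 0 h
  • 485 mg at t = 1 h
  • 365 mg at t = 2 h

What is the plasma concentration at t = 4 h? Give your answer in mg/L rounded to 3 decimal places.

k = ln 2 / 22 = 0.03151 per h
Dose 1 (20 mg at t=0 h): 20·exp(−0.03151·4) = 17.632 mg/L
Dose 2 (485 mg at t=1 h): 485·exp(−0.03151·3) = 441.258 mg/L
Dose 3 (365 mg at t=2 h): 365·exp(−0.03151·2) = 342.710 mg/L
C(4) = 17.632 + 441.258 + 342.710 = 801.599 mg/L

801.599 mg/L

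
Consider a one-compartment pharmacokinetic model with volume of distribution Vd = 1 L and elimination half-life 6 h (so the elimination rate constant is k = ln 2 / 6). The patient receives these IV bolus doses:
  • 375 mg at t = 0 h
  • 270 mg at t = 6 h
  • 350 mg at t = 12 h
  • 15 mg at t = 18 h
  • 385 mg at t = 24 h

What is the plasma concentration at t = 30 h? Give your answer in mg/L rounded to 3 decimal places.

268.594 mg/L

k = ln 2 / 6 = 0.11552 per h
Dose 1 (375 mg at t=0 h): 375·exp(−0.11552·30) = 11.719 mg/L
Dose 2 (270 mg at t=6 h): 270·exp(−0.11552·24) = 16.875 mg/L
Dose 3 (350 mg at t=12 h): 350·exp(−0.11552·18) = 43.750 mg/L
Dose 4 (15 mg at t=18 h): 15·exp(−0.11552·12) = 3.750 mg/L
Dose 5 (385 mg at t=24 h): 385·exp(−0.11552·6) = 192.500 mg/L
C(30) = 11.719 + 16.875 + 43.750 + 3.750 + 192.500 = 268.594 mg/L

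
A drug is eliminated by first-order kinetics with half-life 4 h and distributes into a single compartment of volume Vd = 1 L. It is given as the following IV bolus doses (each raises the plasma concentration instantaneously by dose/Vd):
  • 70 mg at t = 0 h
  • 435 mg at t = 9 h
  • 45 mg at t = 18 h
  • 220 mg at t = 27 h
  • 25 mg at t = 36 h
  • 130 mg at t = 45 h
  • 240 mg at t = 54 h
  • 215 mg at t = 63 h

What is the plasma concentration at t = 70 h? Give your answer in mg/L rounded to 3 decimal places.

k = ln 2 / 4 = 0.17329 per h
Dose 1 (70 mg at t=0 h): 70·exp(−0.17329·70) = 0.000 mg/L
Dose 2 (435 mg at t=9 h): 435·exp(−0.17329·61) = 0.011 mg/L
Dose 3 (45 mg at t=18 h): 45·exp(−0.17329·52) = 0.005 mg/L
Dose 4 (220 mg at t=27 h): 220·exp(−0.17329·43) = 0.128 mg/L
Dose 5 (25 mg at t=36 h): 25·exp(−0.17329·34) = 0.069 mg/L
Dose 6 (130 mg at t=45 h): 130·exp(−0.17329·25) = 1.708 mg/L
Dose 7 (240 mg at t=54 h): 240·exp(−0.17329·16) = 15.000 mg/L
Dose 8 (215 mg at t=63 h): 215·exp(−0.17329·7) = 63.920 mg/L
C(70) = 0.000 + 0.011 + 0.005 + 0.128 + 0.069 + 1.708 + 15.000 + 63.920 = 80.842 mg/L

80.842 mg/L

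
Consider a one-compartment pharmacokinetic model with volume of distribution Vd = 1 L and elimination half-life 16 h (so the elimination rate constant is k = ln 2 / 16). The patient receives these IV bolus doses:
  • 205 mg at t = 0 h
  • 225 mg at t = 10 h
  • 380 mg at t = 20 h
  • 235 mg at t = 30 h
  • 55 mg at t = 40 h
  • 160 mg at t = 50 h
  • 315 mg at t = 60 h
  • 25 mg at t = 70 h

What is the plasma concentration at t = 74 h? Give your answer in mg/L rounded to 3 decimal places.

k = ln 2 / 16 = 0.04332 per h
Dose 1 (205 mg at t=0 h): 205·exp(−0.04332·74) = 8.308 mg/L
Dose 2 (225 mg at t=10 h): 225·exp(−0.04332·64) = 14.062 mg/L
Dose 3 (380 mg at t=20 h): 380·exp(−0.04332·54) = 36.628 mg/L
Dose 4 (235 mg at t=30 h): 235·exp(−0.04332·44) = 34.933 mg/L
Dose 5 (55 mg at t=40 h): 55·exp(−0.04332·34) = 12.609 mg/L
Dose 6 (160 mg at t=50 h): 160·exp(−0.04332·24) = 56.569 mg/L
Dose 7 (315 mg at t=60 h): 315·exp(−0.04332·14) = 171.755 mg/L
Dose 8 (25 mg at t=70 h): 25·exp(−0.04332·4) = 21.022 mg/L
C(74) = 8.308 + 14.062 + 36.628 + 34.933 + 12.609 + 56.569 + 171.755 + 21.022 = 355.886 mg/L

355.886 mg/L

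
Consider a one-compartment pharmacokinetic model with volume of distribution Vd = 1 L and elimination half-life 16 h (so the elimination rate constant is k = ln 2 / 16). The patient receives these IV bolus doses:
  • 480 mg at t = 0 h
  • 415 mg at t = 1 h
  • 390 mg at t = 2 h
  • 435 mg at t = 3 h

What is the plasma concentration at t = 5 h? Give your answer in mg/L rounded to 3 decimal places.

1476.856 mg/L

k = ln 2 / 16 = 0.04332 per h
Dose 1 (480 mg at t=0 h): 480·exp(−0.04332·5) = 386.518 mg/L
Dose 2 (415 mg at t=1 h): 415·exp(−0.04332·4) = 348.972 mg/L
Dose 3 (390 mg at t=2 h): 390·exp(−0.04332·3) = 342.469 mg/L
Dose 4 (435 mg at t=3 h): 435·exp(−0.04332·2) = 398.897 mg/L
C(5) = 386.518 + 348.972 + 342.469 + 398.897 = 1476.856 mg/L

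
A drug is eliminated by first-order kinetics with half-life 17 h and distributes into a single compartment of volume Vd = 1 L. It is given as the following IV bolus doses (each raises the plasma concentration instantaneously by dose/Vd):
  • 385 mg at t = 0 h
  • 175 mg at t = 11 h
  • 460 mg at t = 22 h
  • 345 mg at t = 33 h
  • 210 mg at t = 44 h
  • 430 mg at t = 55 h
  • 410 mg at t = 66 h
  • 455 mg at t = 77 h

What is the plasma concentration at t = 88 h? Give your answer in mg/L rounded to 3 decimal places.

690.693 mg/L

k = ln 2 / 17 = 0.04077 per h
Dose 1 (385 mg at t=0 h): 385·exp(−0.04077·88) = 10.646 mg/L
Dose 2 (175 mg at t=11 h): 175·exp(−0.04077·77) = 7.578 mg/L
Dose 3 (460 mg at t=22 h): 460·exp(−0.04077·66) = 31.193 mg/L
Dose 4 (345 mg at t=33 h): 345·exp(−0.04077·55) = 36.635 mg/L
Dose 5 (210 mg at t=44 h): 210·exp(−0.04077·44) = 34.921 mg/L
Dose 6 (430 mg at t=55 h): 430·exp(−0.04077·33) = 111.974 mg/L
Dose 7 (410 mg at t=66 h): 410·exp(−0.04077·22) = 167.192 mg/L
Dose 8 (455 mg at t=77 h): 455·exp(−0.04077·11) = 290.554 mg/L
C(88) = 10.646 + 7.578 + 31.193 + 36.635 + 34.921 + 111.974 + 167.192 + 290.554 = 690.693 mg/L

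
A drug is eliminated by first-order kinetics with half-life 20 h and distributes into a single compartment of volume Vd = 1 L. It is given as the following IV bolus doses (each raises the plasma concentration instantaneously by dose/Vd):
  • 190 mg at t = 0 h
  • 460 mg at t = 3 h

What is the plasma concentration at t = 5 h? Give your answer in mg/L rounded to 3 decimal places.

k = ln 2 / 20 = 0.03466 per h
Dose 1 (190 mg at t=0 h): 190·exp(−0.03466·5) = 159.770 mg/L
Dose 2 (460 mg at t=3 h): 460·exp(−0.03466·2) = 429.195 mg/L
C(5) = 159.770 + 429.195 = 588.965 mg/L

588.965 mg/L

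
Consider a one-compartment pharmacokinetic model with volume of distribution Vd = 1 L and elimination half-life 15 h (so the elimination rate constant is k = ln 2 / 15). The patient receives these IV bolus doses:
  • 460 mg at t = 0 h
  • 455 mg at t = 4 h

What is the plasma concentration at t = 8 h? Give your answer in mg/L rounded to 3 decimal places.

k = ln 2 / 15 = 0.04621 per h
Dose 1 (460 mg at t=0 h): 460·exp(−0.04621·8) = 317.840 mg/L
Dose 2 (455 mg at t=4 h): 455·exp(−0.04621·4) = 378.213 mg/L
C(8) = 317.840 + 378.213 = 696.053 mg/L

696.053 mg/L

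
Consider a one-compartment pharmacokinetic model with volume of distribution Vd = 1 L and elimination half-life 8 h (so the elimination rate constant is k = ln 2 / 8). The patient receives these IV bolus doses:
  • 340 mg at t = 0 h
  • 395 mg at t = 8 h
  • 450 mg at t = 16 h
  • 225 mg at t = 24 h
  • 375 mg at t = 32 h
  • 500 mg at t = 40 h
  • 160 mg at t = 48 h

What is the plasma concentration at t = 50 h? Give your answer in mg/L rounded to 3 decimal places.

485.749 mg/L

k = ln 2 / 8 = 0.08664 per h
Dose 1 (340 mg at t=0 h): 340·exp(−0.08664·50) = 4.467 mg/L
Dose 2 (395 mg at t=8 h): 395·exp(−0.08664·42) = 10.380 mg/L
Dose 3 (450 mg at t=16 h): 450·exp(−0.08664·34) = 23.650 mg/L
Dose 4 (225 mg at t=24 h): 225·exp(−0.08664·26) = 23.650 mg/L
Dose 5 (375 mg at t=32 h): 375·exp(−0.08664·18) = 78.834 mg/L
Dose 6 (500 mg at t=40 h): 500·exp(−0.08664·10) = 210.224 mg/L
Dose 7 (160 mg at t=48 h): 160·exp(−0.08664·2) = 134.543 mg/L
C(50) = 4.467 + 10.380 + 23.650 + 23.650 + 78.834 + 210.224 + 134.543 = 485.749 mg/L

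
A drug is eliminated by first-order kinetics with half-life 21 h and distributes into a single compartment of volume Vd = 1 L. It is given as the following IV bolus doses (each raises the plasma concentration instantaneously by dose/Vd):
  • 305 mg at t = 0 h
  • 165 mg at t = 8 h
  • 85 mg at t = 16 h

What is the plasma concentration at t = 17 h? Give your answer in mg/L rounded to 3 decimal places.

378.859 mg/L

k = ln 2 / 21 = 0.03301 per h
Dose 1 (305 mg at t=0 h): 305·exp(−0.03301·17) = 174.024 mg/L
Dose 2 (165 mg at t=8 h): 165·exp(−0.03301·9) = 122.595 mg/L
Dose 3 (85 mg at t=16 h): 85·exp(−0.03301·1) = 82.240 mg/L
C(17) = 174.024 + 122.595 + 82.240 = 378.859 mg/L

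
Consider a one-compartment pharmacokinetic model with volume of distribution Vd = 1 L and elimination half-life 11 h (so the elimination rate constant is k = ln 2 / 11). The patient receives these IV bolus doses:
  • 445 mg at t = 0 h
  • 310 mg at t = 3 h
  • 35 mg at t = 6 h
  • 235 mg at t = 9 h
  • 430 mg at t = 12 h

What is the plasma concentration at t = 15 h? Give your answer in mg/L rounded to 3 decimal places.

k = ln 2 / 11 = 0.06301 per h
Dose 1 (445 mg at t=0 h): 445·exp(−0.06301·15) = 172.928 mg/L
Dose 2 (310 mg at t=3 h): 310·exp(−0.06301·12) = 145.534 mg/L
Dose 3 (35 mg at t=6 h): 35·exp(−0.06301·9) = 19.850 mg/L
Dose 4 (235 mg at t=9 h): 235·exp(−0.06301·6) = 161.016 mg/L
Dose 5 (430 mg at t=12 h): 430·exp(−0.06301·3) = 355.934 mg/L
C(15) = 172.928 + 145.534 + 19.850 + 161.016 + 355.934 = 855.263 mg/L

855.263 mg/L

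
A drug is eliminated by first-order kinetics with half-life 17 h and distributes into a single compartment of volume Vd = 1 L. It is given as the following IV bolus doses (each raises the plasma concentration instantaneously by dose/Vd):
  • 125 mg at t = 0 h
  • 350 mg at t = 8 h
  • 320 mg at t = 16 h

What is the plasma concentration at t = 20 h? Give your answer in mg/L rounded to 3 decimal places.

541.721 mg/L

k = ln 2 / 17 = 0.04077 per h
Dose 1 (125 mg at t=0 h): 125·exp(−0.04077·20) = 55.304 mg/L
Dose 2 (350 mg at t=8 h): 350·exp(−0.04077·12) = 214.574 mg/L
Dose 3 (320 mg at t=16 h): 320·exp(−0.04077·4) = 271.844 mg/L
C(20) = 55.304 + 214.574 + 271.844 = 541.721 mg/L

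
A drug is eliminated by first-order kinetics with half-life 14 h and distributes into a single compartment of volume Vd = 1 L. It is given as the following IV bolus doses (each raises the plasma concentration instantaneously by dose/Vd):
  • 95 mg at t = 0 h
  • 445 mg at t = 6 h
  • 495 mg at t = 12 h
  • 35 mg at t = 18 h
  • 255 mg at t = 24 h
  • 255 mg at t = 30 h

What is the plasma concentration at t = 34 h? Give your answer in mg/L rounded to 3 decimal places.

k = ln 2 / 14 = 0.04951 per h
Dose 1 (95 mg at t=0 h): 95·exp(−0.04951·34) = 17.646 mg/L
Dose 2 (445 mg at t=6 h): 445·exp(−0.04951·28) = 111.250 mg/L
Dose 3 (495 mg at t=12 h): 495·exp(−0.04951·22) = 166.555 mg/L
Dose 4 (35 mg at t=18 h): 35·exp(−0.04951·16) = 15.850 mg/L
Dose 5 (255 mg at t=24 h): 255·exp(−0.04951·10) = 155.424 mg/L
Dose 6 (255 mg at t=30 h): 255·exp(−0.04951·4) = 209.186 mg/L
C(34) = 17.646 + 111.250 + 166.555 + 15.850 + 155.424 + 209.186 = 675.911 mg/L

675.911 mg/L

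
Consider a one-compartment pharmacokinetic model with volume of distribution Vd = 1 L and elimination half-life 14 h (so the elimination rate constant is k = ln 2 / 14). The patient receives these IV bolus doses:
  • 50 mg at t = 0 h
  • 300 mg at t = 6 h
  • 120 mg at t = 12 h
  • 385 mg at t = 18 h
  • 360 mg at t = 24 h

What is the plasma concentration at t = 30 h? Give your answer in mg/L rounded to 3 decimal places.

k = ln 2 / 14 = 0.04951 per h
Dose 1 (50 mg at t=0 h): 50·exp(−0.04951·30) = 11.322 mg/L
Dose 2 (300 mg at t=6 h): 300·exp(−0.04951·24) = 91.426 mg/L
Dose 3 (120 mg at t=12 h): 120·exp(−0.04951·18) = 49.220 mg/L
Dose 4 (385 mg at t=18 h): 385·exp(−0.04951·12) = 212.537 mg/L
Dose 5 (360 mg at t=24 h): 360·exp(−0.04951·6) = 267.479 mg/L
C(30) = 11.322 + 91.426 + 49.220 + 212.537 + 267.479 = 631.984 mg/L

631.984 mg/L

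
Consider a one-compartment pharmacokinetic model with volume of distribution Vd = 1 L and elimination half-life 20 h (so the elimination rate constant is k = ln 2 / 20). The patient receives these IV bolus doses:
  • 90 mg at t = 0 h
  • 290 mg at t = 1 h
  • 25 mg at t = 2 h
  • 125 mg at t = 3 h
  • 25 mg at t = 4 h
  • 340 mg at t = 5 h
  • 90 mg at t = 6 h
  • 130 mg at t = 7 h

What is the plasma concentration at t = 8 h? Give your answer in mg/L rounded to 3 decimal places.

958.889 mg/L

k = ln 2 / 20 = 0.03466 per h
Dose 1 (90 mg at t=0 h): 90·exp(−0.03466·8) = 68.207 mg/L
Dose 2 (290 mg at t=1 h): 290·exp(−0.03466·7) = 227.529 mg/L
Dose 3 (25 mg at t=2 h): 25·exp(−0.03466·6) = 20.306 mg/L
Dose 4 (125 mg at t=3 h): 125·exp(−0.03466·5) = 105.112 mg/L
Dose 5 (25 mg at t=4 h): 25·exp(−0.03466·4) = 21.764 mg/L
Dose 6 (340 mg at t=5 h): 340·exp(−0.03466·3) = 306.425 mg/L
Dose 7 (90 mg at t=6 h): 90·exp(−0.03466·2) = 83.973 mg/L
Dose 8 (130 mg at t=7 h): 130·exp(−0.03466·1) = 125.572 mg/L
C(8) = 68.207 + 227.529 + 20.306 + 105.112 + 21.764 + 306.425 + 83.973 + 125.572 = 958.889 mg/L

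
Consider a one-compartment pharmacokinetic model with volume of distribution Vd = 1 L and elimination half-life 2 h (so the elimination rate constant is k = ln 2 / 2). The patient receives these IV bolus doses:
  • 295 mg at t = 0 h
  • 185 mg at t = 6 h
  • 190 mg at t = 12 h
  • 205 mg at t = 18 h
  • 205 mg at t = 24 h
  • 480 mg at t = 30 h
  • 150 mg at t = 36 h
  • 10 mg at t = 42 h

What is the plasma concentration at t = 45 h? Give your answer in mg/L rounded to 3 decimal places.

k = ln 2 / 2 = 0.34657 per h
Dose 1 (295 mg at t=0 h): 295·exp(−0.34657·45) = 0.000 mg/L
Dose 2 (185 mg at t=6 h): 185·exp(−0.34657·39) = 0.000 mg/L
Dose 3 (190 mg at t=12 h): 190·exp(−0.34657·33) = 0.002 mg/L
Dose 4 (205 mg at t=18 h): 205·exp(−0.34657·27) = 0.018 mg/L
Dose 5 (205 mg at t=24 h): 205·exp(−0.34657·21) = 0.142 mg/L
Dose 6 (480 mg at t=30 h): 480·exp(−0.34657·15) = 2.652 mg/L
Dose 7 (150 mg at t=36 h): 150·exp(−0.34657·9) = 6.629 mg/L
Dose 8 (10 mg at t=42 h): 10·exp(−0.34657·3) = 3.536 mg/L
C(45) = 0.000 + 0.000 + 0.002 + 0.018 + 0.142 + 2.652 + 6.629 + 3.536 = 12.978 mg/L

12.978 mg/L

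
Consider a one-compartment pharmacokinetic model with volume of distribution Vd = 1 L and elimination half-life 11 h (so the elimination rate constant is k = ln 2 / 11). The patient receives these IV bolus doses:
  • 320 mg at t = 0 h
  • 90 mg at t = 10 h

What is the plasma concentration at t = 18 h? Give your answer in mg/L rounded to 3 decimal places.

157.297 mg/L

k = ln 2 / 11 = 0.06301 per h
Dose 1 (320 mg at t=0 h): 320·exp(−0.06301·18) = 102.933 mg/L
Dose 2 (90 mg at t=10 h): 90·exp(−0.06301·8) = 54.364 mg/L
C(18) = 102.933 + 54.364 = 157.297 mg/L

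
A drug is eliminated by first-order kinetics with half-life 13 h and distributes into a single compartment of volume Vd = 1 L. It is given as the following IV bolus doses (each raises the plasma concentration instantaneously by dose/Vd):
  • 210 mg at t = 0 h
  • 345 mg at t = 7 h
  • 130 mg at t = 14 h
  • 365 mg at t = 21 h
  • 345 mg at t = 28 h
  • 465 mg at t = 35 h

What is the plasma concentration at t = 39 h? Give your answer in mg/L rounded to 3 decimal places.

830.558 mg/L

k = ln 2 / 13 = 0.05332 per h
Dose 1 (210 mg at t=0 h): 210·exp(−0.05332·39) = 26.250 mg/L
Dose 2 (345 mg at t=7 h): 345·exp(−0.05332·32) = 62.636 mg/L
Dose 3 (130 mg at t=14 h): 130·exp(−0.05332·25) = 34.280 mg/L
Dose 4 (365 mg at t=21 h): 365·exp(−0.05332·18) = 139.792 mg/L
Dose 5 (345 mg at t=28 h): 345·exp(−0.05332·11) = 191.912 mg/L
Dose 6 (465 mg at t=35 h): 465·exp(−0.05332·4) = 375.689 mg/L
C(39) = 26.250 + 62.636 + 34.280 + 139.792 + 191.912 + 375.689 = 830.558 mg/L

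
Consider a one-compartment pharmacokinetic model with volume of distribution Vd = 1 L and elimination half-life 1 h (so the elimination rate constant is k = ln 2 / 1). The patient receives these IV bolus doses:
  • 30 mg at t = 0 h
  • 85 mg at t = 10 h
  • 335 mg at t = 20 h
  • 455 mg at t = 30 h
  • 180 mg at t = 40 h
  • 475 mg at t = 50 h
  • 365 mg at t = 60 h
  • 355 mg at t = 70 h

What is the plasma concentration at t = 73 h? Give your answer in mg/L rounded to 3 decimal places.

k = ln 2 / 1 = 0.69315 per h
Dose 1 (30 mg at t=0 h): 30·exp(−0.69315·73) = 0.000 mg/L
Dose 2 (85 mg at t=10 h): 85·exp(−0.69315·63) = 0.000 mg/L
Dose 3 (335 mg at t=20 h): 335·exp(−0.69315·53) = 0.000 mg/L
Dose 4 (455 mg at t=30 h): 455·exp(−0.69315·43) = 0.000 mg/L
Dose 5 (180 mg at t=40 h): 180·exp(−0.69315·33) = 0.000 mg/L
Dose 6 (475 mg at t=50 h): 475·exp(−0.69315·23) = 0.000 mg/L
Dose 7 (365 mg at t=60 h): 365·exp(−0.69315·13) = 0.045 mg/L
Dose 8 (355 mg at t=70 h): 355·exp(−0.69315·3) = 44.375 mg/L
C(73) = 0.000 + 0.000 + 0.000 + 0.000 + 0.000 + 0.000 + 0.045 + 44.375 = 44.420 mg/L

44.420 mg/L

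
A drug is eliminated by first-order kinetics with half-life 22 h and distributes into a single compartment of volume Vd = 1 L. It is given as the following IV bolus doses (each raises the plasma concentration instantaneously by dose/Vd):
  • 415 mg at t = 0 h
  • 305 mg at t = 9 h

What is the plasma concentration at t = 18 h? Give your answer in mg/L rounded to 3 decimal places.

k = ln 2 / 22 = 0.03151 per h
Dose 1 (415 mg at t=0 h): 415·exp(−0.03151·18) = 235.370 mg/L
Dose 2 (305 mg at t=9 h): 305·exp(−0.03151·9) = 229.695 mg/L
C(18) = 235.370 + 229.695 = 465.065 mg/L

465.065 mg/L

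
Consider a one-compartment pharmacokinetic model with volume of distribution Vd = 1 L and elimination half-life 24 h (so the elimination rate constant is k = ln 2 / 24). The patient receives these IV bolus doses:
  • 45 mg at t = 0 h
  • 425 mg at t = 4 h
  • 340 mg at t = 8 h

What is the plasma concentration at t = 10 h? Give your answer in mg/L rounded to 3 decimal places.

712.010 mg/L

k = ln 2 / 24 = 0.02888 per h
Dose 1 (45 mg at t=0 h): 45·exp(−0.02888·10) = 33.712 mg/L
Dose 2 (425 mg at t=4 h): 425·exp(−0.02888·6) = 357.381 mg/L
Dose 3 (340 mg at t=8 h): 340·exp(−0.02888·2) = 320.917 mg/L
C(10) = 33.712 + 357.381 + 320.917 = 712.010 mg/L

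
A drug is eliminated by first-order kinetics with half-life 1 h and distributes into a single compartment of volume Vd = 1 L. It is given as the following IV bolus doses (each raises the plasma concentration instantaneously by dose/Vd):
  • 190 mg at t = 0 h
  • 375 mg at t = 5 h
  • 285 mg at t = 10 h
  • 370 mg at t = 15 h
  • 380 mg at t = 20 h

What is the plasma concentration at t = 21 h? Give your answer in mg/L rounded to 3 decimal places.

k = ln 2 / 1 = 0.69315 per h
Dose 1 (190 mg at t=0 h): 190·exp(−0.69315·21) = 0.000 mg/L
Dose 2 (375 mg at t=5 h): 375·exp(−0.69315·16) = 0.006 mg/L
Dose 3 (285 mg at t=10 h): 285·exp(−0.69315·11) = 0.139 mg/L
Dose 4 (370 mg at t=15 h): 370·exp(−0.69315·6) = 5.781 mg/L
Dose 5 (380 mg at t=20 h): 380·exp(−0.69315·1) = 190.000 mg/L
C(21) = 0.000 + 0.006 + 0.139 + 5.781 + 190.000 = 195.926 mg/L

195.926 mg/L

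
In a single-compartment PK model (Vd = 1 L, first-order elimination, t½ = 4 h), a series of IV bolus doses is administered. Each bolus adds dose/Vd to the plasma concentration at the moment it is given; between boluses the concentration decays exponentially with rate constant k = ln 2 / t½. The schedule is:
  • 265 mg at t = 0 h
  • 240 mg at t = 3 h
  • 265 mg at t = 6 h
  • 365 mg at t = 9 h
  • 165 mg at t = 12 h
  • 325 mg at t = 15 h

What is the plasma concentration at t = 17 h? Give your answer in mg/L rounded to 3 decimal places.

k = ln 2 / 4 = 0.17329 per h
Dose 1 (265 mg at t=0 h): 265·exp(−0.17329·17) = 13.927 mg/L
Dose 2 (240 mg at t=3 h): 240·exp(−0.17329·14) = 21.213 mg/L
Dose 3 (265 mg at t=6 h): 265·exp(−0.17329·11) = 39.392 mg/L
Dose 4 (365 mg at t=9 h): 365·exp(−0.17329·8) = 91.250 mg/L
Dose 5 (165 mg at t=12 h): 165·exp(−0.17329·5) = 69.374 mg/L
Dose 6 (325 mg at t=15 h): 325·exp(−0.17329·2) = 229.810 mg/L
C(17) = 13.927 + 21.213 + 39.392 + 91.250 + 69.374 + 229.810 = 464.967 mg/L

464.967 mg/L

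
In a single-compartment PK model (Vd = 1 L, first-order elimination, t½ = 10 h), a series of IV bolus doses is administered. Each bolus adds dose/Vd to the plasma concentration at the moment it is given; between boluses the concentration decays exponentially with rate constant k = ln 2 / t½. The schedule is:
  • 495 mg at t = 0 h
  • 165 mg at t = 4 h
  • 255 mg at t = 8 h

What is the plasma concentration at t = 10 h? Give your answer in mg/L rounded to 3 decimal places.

578.350 mg/L

k = ln 2 / 10 = 0.06931 per h
Dose 1 (495 mg at t=0 h): 495·exp(−0.06931·10) = 247.500 mg/L
Dose 2 (165 mg at t=4 h): 165·exp(−0.06931·6) = 108.859 mg/L
Dose 3 (255 mg at t=8 h): 255·exp(−0.06931·2) = 221.990 mg/L
C(10) = 247.500 + 108.859 + 221.990 = 578.350 mg/L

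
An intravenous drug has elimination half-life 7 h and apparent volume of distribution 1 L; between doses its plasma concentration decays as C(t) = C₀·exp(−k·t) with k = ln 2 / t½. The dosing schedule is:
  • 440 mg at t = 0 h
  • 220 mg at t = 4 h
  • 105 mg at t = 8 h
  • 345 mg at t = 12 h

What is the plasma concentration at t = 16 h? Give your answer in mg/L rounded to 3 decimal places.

437.001 mg/L

k = ln 2 / 7 = 0.09902 per h
Dose 1 (440 mg at t=0 h): 440·exp(−0.09902·16) = 90.237 mg/L
Dose 2 (220 mg at t=4 h): 220·exp(−0.09902·12) = 67.046 mg/L
Dose 3 (105 mg at t=8 h): 105·exp(−0.09902·8) = 47.550 mg/L
Dose 4 (345 mg at t=12 h): 345·exp(−0.09902·4) = 232.168 mg/L
C(16) = 90.237 + 67.046 + 47.550 + 232.168 = 437.001 mg/L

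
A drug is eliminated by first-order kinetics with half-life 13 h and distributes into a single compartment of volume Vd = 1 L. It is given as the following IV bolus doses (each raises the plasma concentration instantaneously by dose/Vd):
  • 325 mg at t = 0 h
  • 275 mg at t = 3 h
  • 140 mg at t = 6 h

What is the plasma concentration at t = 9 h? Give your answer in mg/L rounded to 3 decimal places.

520.144 mg/L

k = ln 2 / 13 = 0.05332 per h
Dose 1 (325 mg at t=0 h): 325·exp(−0.05332·9) = 201.131 mg/L
Dose 2 (275 mg at t=3 h): 275·exp(−0.05332·6) = 199.708 mg/L
Dose 3 (140 mg at t=6 h): 140·exp(−0.05332·3) = 119.305 mg/L
C(9) = 201.131 + 199.708 + 119.305 = 520.144 mg/L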